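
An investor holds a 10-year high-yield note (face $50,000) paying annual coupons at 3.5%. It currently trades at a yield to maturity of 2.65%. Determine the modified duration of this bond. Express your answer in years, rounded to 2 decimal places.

8.44 years

Periodic yield y = 0.0265. First find Macaulay duration:
  t   CF        PV=CF/(1+0.0265)^t    t·PV
  1     1,750.00     1,704.8222     1,704.8222
  2     1,750.00     1,660.8107     3,321.6215
  3     1,750.00     1,617.9354     4,853.8063
  4     1,750.00     1,576.1670     6,304.6680
  5     1,750.00     1,535.4769     7,677.3844
  6     1,750.00     1,495.8372     8,975.0231
  7     1,750.00     1,457.2208    10,200.5459
  8     1,750.00     1,419.6014    11,356.8112
  9     1,750.00     1,382.9531    12,446.5783
  10   51,750.00    39,840.1364   398,401.3644
  Σ                 53,690.9613   465,242.6253
P = 53,690.9613; Macaulay duration = 465,242.6253 / 53,690.9613 = 8.66519 years.
Modified duration = D_Mac / (1 + y) = 8.66519 / 1.0265 = 8.44149 years.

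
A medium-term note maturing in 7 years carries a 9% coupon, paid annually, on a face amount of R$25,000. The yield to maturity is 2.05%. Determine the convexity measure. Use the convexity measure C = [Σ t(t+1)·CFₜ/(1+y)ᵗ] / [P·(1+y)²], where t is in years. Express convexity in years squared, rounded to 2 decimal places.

With y = 0.0205:
  t   CF        PV=CF/(1+0.0205)^t    t·PV        t(t+1)·PV
  1     2,250.00     2,204.8016     2,204.8016       4,409.6031
  2     2,250.00     2,160.5111     4,321.0222      12,963.0665
  3     2,250.00     2,117.1103     6,351.3310      25,405.3239
  4     2,250.00     2,074.5814     8,298.3256      41,491.6282
  5     2,250.00     2,032.9068    10,164.5341      60,987.2046
  6     2,250.00     1,992.0694    11,952.4164      83,666.9147
  7    27,250.00    23,641.5226   165,490.6582   1,323,925.2656
  Σ                 36,223.5032   208,783.0891   1,552,849.0067
P = 36,223.5032.
Convexity = Σ t(t+1)·PV / [P·(1+y)²] = 1,552,849.0067 / (36,223.5032 × 1.041420) = 41.16354.

41.16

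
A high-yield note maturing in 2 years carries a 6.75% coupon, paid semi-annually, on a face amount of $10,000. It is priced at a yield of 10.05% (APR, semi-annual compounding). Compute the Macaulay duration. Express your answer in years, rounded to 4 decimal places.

1.9008 years

Periodic yield y = 0.05025. Discount each cash flow and weight by its period:
  t   CF        PV=CF/(1+0.05025)^t    t·PV
  1       337.50       321.3521       321.3521
  2       337.50       305.9767       611.9535
  3       337.50       291.3370       874.0111
  4    10,337.50     8,496.5920    33,986.3678
  Σ                  9,415.2578    35,793.6844
Price P = Σ PV = 9,415.2578.
Macaulay duration = Σ(t·PV) / P = 35,793.6844 / 9,415.2578 = 3.80167 half-year periods.
In years: 3.80167 / 2 = 1.90083 years.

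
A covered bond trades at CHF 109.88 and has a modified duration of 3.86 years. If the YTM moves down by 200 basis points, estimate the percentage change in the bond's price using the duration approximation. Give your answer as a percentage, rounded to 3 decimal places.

Duration approximation: ΔP/P ≈ -D_mod · Δy = -3.86 × (-0.02) = +0.077200.
As a percentage: +7.7200%.

+7.720%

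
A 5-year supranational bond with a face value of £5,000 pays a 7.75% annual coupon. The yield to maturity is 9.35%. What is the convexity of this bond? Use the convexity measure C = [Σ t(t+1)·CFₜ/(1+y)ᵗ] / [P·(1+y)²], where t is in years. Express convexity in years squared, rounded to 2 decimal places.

20.50

With y = 0.0935:
  t   CF        PV=CF/(1+0.0935)^t    t·PV        t(t+1)·PV
  1       387.50       354.3667       354.3667         708.7334
  2       387.50       324.0665       648.1330       1,944.3990
  3       387.50       296.3571       889.0713       3,556.2853
  4       387.50       271.0170     1,084.0681       5,420.3403
  5     5,387.50     3,445.8260    17,229.1301     103,374.7806
  Σ                  4,691.6333    20,204.7692     115,004.5386
P = 4,691.6333.
Convexity = Σ t(t+1)·PV / [P·(1+y)²] = 115,004.5386 / (4,691.6333 × 1.195742) = 20.49998.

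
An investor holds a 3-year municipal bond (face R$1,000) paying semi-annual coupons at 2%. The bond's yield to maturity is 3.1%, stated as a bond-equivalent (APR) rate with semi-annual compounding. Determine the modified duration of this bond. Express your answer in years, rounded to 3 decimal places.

2.881 years

Periodic yield y = 0.0155. First find Macaulay duration:
  t   CF        PV=CF/(1+0.0155)^t    t·PV
  1        10.00         9.8474         9.8474
  2        10.00         9.6971        19.3941
  3        10.00         9.5491        28.6472
  4        10.00         9.4033        37.6132
  5        10.00         9.2598        46.2989
  6     1,010.00       920.9622     5,525.7732
  Σ                    968.7188     5,667.5739
P = 968.7188; Macaulay duration = 5,667.5739 / 968.7188 = 5.85059 half-year periods = 2.92529 years.
Modified duration = D_Mac / (1 + y) = 2.92529 / 1.0155 = 2.88064 years.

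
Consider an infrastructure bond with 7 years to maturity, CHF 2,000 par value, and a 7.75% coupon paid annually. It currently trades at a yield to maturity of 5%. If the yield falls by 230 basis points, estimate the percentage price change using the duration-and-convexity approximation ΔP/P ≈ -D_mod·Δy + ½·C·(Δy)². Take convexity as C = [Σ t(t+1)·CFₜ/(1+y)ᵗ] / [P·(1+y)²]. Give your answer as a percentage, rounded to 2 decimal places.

With y = 0.05:
  t   CF        PV=CF/(1+0.05)^t    t·PV        t(t+1)·PV
  1       155.00       147.6190       147.6190         295.2381
  2       155.00       140.5896       281.1791         843.5374
  3       155.00       133.8948       401.6845       1,606.7379
  4       155.00       127.5189       510.0755       2,550.3777
  5       155.00       121.4466       607.2328       3,643.3967
  6       155.00       115.6634       693.9803       4,857.8622
  7     2,155.00     1,531.5183    10,720.6279      85,765.0229
  Σ                  2,318.2505    13,362.3992      99,562.1729
P = 2,318.2505; D_Mac = 5.76400 yrs; D_mod = 5.48953 yrs; C = 38.95430.
Duration effect: -5.48953 × (-0.023) = +0.126259
Convexity effect: 0.5 × 38.95430 × (-0.023)² = +0.0103034
ΔP/P ≈ +0.126259 + 0.0103034 = +0.136562 = +13.6562%.

+13.66%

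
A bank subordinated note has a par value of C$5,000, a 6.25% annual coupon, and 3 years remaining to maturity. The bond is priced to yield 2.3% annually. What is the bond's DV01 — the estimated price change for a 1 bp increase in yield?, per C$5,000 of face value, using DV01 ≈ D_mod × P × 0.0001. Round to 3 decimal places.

Periodic yield y = 0.023.
  t   CF        PV=CF/(1+0.023)^t    t·PV
  1       312.50       305.4741       305.4741
  2       312.50       298.6062       597.2123
  3     5,312.50     4,962.1746    14,886.5238
  Σ                  5,566.2549    15,789.2102
P = 5,566.2549; D_Mac = 2.83659 yrs; D_mod = 2.77282 yrs.
DV01 ≈ 2.77282 × 5,566.2549 × 0.0001 = 1.543422.

C$1.543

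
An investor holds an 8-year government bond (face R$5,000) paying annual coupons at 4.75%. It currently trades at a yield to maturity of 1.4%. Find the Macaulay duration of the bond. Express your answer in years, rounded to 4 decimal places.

Periodic yield y = 0.014. Discount each cash flow and weight by its year:
  t   CF        PV=CF/(1+0.014)^t    t·PV
  1       237.50       234.2209       234.2209
  2       237.50       230.9871       461.9742
  3       237.50       227.7979       683.3938
  4       237.50       224.6528       898.6111
  5       237.50       221.5511     1,107.7553
  6       237.50       218.4922     1,310.9530
  7       237.50       215.4755     1,508.3286
  8     5,237.50     4,686.1954    37,489.5634
  Σ                  6,259.3729    43,694.8003
Price P = Σ PV = 6,259.3729.
Macaulay duration = Σ(t·PV) / P = 43,694.8003 / 6,259.3729 = 6.98070 years.

6.9807 years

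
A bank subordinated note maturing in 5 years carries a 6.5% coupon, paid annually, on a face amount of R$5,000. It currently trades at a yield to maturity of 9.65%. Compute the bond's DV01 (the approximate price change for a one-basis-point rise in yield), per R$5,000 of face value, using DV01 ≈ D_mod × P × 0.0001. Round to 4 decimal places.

R$1.7577

Periodic yield y = 0.0965.
  t   CF        PV=CF/(1+0.0965)^t    t·PV
  1       325.00       296.3976       296.3976
  2       325.00       270.3125       540.6249
  3       325.00       246.5230       739.5690
  4       325.00       224.8272       899.3087
  5     5,325.00     3,359.5138    16,797.5691
  Σ                  4,397.5741    19,273.4694
P = 4,397.5741; D_Mac = 4.38275 yrs; D_mod = 3.99704 yrs.
DV01 ≈ 3.99704 × 4,397.5741 × 0.0001 = 1.757726.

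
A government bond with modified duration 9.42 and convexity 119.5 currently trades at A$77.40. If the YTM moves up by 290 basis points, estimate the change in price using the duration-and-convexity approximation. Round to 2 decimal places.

-A$17.25

Duration effect: -D_mod·Δy = -9.42 × (+0.029) = -0.273180
Convexity effect: ½·C·(Δy)² = 0.5 × 119.5 × (0.029)² = +0.05024975
ΔP/P ≈ -0.273180 + 0.05024975 = -0.22293025
ΔP ≈ 77.40 × (-0.22293025) = -17.25480135.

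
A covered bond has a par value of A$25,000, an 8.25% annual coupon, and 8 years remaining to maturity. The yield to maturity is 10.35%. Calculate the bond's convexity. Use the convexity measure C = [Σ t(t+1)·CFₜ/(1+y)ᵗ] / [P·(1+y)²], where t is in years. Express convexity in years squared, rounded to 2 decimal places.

40.26

With y = 0.1035:
  t   CF        PV=CF/(1+0.1035)^t    t·PV        t(t+1)·PV
  1     2,062.50     1,869.0530     1,869.0530       3,738.1060
  2     2,062.50     1,693.7499     3,387.4998      10,162.4994
  3     2,062.50     1,534.8889     4,604.6667      18,418.6668
  4     2,062.50     1,390.9279     5,563.7115      27,818.5573
  5     2,062.50     1,260.4693     6,302.3465      37,814.0788
  6     2,062.50     1,142.2468     6,853.4805      47,974.3636
  7     2,062.50     1,035.1126     7,245.7882      57,966.3056
  8    27,062.50    12,308.0489    98,464.3914     886,179.5222
  Σ                 22,234.4972   134,290.9375   1,090,072.0996
P = 22,234.4972.
Convexity = Σ t(t+1)·PV / [P·(1+y)²] = 1,090,072.0996 / (22,234.4972 × 1.217712) = 40.26088.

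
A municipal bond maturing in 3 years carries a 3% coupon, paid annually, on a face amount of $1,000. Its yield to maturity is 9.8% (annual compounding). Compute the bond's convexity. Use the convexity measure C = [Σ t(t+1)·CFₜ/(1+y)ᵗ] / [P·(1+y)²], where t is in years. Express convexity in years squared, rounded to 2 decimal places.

9.53

With y = 0.098:
  t   CF        PV=CF/(1+0.098)^t    t·PV        t(t+1)·PV
  1        30.00        27.3224        27.3224          54.6448
  2        30.00        24.8838        49.7676         149.3028
  3     1,030.00       778.0907     2,334.2720       9,337.0880
  Σ                    830.2969     2,411.3620       9,541.0355
P = 830.2969.
Convexity = Σ t(t+1)·PV / [P·(1+y)²] = 9,541.0355 / (830.2969 × 1.205604) = 9.53142.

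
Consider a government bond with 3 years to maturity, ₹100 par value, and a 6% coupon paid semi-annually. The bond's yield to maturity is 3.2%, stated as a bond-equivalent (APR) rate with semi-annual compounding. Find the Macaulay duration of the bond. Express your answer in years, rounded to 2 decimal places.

Periodic yield y = 0.016. Discount each cash flow and weight by its period:
  t   CF        PV=CF/(1+0.016)^t    t·PV
  1         3.00         2.9528         2.9528
  2         3.00         2.9063         5.8125
  3         3.00         2.8605         8.5815
  4         3.00         2.8154        11.2618
  5         3.00         2.7711        13.8555
  6       103.00        93.6429       561.8576
  Σ                    107.9490       604.3216
Price P = Σ PV = 107.9490.
Macaulay duration = Σ(t·PV) / P = 604.3216 / 107.9490 = 5.59822 half-year periods.
In years: 5.59822 / 2 = 2.79911 years.

2.80 years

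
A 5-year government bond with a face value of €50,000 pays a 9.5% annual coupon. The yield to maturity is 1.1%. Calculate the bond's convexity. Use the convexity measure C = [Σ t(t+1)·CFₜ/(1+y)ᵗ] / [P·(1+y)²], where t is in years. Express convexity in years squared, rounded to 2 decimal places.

With y = 0.011:
  t   CF        PV=CF/(1+0.011)^t    t·PV        t(t+1)·PV
  1     4,750.00     4,698.3185     4,698.3185       9,396.6370
  2     4,750.00     4,647.1993     9,294.3986      27,883.1958
  3     4,750.00     4,596.6363    13,789.9089      55,159.6357
  4     4,750.00     4,546.6234    18,186.4938      90,932.4689
  5    54,750.00    51,835.6257   259,178.1287   1,555,068.7723
  Σ                 70,324.4033   305,147.2485   1,738,440.7097
P = 70,324.4033.
Convexity = Σ t(t+1)·PV / [P·(1+y)²] = 1,738,440.7097 / (70,324.4033 × 1.022121) = 24.18530.

24.19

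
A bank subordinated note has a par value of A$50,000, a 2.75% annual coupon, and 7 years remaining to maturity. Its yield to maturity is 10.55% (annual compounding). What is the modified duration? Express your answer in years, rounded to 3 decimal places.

5.687 years

Periodic yield y = 0.1055. First find Macaulay duration:
  t   CF        PV=CF/(1+0.1055)^t    t·PV
  1     1,375.00     1,243.7811     1,243.7811
  2     1,375.00     1,125.0847     2,250.1693
  3     1,375.00     1,017.7157     3,053.1470
  4     1,375.00       920.5931     3,682.3724
  5     1,375.00       832.7391     4,163.6956
  6     1,375.00       753.2692     4,519.6153
  7    51,375.00    25,458.9569   178,212.6986
  Σ                 31,352.1398   197,125.4792
P = 31,352.1398; Macaulay duration = 197,125.4792 / 31,352.1398 = 6.28746 years.
Modified duration = D_Mac / (1 + y) = 6.28746 / 1.1055 = 5.68744 years.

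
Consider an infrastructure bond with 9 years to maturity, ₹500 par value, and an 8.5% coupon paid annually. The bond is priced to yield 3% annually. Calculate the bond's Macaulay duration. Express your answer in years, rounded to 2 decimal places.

Periodic yield y = 0.03. Discount each cash flow and weight by its year:
  t   CF        PV=CF/(1+0.03)^t    t·PV
  1        42.50        41.2621        41.2621
  2        42.50        40.0603        80.1207
  3        42.50        38.8935       116.6806
  4        42.50        37.7607       151.0428
  5        42.50        36.6609       183.3044
  6        42.50        35.5931       213.5585
  7        42.50        34.5564       241.8947
  8        42.50        33.5499       268.3991
  9       542.50       415.7811     3,742.0297
  Σ                    714.1180     5,038.2926
Price P = Σ PV = 714.1180.
Macaulay duration = Σ(t·PV) / P = 5,038.2926 / 714.1180 = 7.05527 years.

7.06 years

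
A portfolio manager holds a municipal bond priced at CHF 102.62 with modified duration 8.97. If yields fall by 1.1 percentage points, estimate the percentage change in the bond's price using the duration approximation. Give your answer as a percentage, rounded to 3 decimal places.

+9.867%

Duration approximation: ΔP/P ≈ -D_mod · Δy = -8.97 × (-0.011) = +0.098670.
As a percentage: +9.8670%.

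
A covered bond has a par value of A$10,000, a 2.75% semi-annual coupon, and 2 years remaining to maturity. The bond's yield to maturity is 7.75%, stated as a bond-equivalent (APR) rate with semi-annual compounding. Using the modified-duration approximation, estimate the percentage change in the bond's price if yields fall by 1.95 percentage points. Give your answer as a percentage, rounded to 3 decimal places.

Periodic yield y = 0.03875. Modified duration first:
  t   CF        PV=CF/(1+0.03875)^t    t·PV
  1       137.50       132.3706       132.3706
  2       137.50       127.4326       254.8652
  3       137.50       122.6788       368.0365
  4    10,137.50     8,707.3644    34,829.4576
  Σ                  9,089.8465    35,584.7300
P = 9,089.8465; D_Mac = 3.91478 half-year periods = 1.95739 yrs; D_mod = 1.95739/(1+0.03875) = 1.88437 yrs.
ΔP/P ≈ -D_mod · Δy = -1.88437 × (-0.0195) = +0.036745 = +3.6745%.

+3.675%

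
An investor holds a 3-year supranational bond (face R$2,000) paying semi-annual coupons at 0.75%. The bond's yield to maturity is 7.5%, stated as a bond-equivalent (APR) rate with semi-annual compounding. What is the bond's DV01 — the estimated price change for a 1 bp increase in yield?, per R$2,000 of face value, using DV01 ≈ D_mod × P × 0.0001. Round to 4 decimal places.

R$0.4702

Periodic yield y = 0.0375.
  t   CF        PV=CF/(1+0.0375)^t    t·PV
  1         7.50         7.2289         7.2289
  2         7.50         6.9676        13.9353
  3         7.50         6.7158        20.1474
  4         7.50         6.4730        25.8922
  5         7.50         6.2391        31.1954
  6     2,007.50     1,609.6332     9,657.7992
  Σ                  1,643.2577     9,756.1984
P = 1,643.2577; D_Mac = 5.93711 half-year periods = 2.96855 yrs; D_mod = 2.86126 yrs.
DV01 ≈ 2.86126 × 1,643.2577 × 0.0001 = 0.470178.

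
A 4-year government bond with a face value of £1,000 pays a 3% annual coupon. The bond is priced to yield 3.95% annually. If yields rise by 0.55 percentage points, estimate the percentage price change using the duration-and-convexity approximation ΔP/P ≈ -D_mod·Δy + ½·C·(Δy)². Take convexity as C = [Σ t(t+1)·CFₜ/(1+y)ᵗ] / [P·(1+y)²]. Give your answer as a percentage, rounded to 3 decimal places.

-1.998%

With y = 0.0395:
  t   CF        PV=CF/(1+0.0395)^t    t·PV        t(t+1)·PV
  1        30.00        28.8600        28.8600          57.7201
  2        30.00        27.7634        55.5268         166.5803
  3        30.00        26.7084        80.1252         320.5007
  4     1,030.00       882.1435     3,528.5741      17,642.8705
  Σ                    965.4753     3,693.0861      18,187.6715
P = 965.4753; D_Mac = 3.82515 yrs; D_mod = 3.67980 yrs; C = 17.43359.
Duration effect: -3.67980 × (+0.0055) = -0.020239
Convexity effect: 0.5 × 17.43359 × (0.0055)² = +0.0002637
ΔP/P ≈ -0.020239 + 0.0002637 = -0.019975 = -1.9975%.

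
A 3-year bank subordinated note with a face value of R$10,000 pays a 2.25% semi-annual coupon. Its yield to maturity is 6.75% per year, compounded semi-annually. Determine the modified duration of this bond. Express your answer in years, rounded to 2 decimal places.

Periodic yield y = 0.03375. First find Macaulay duration:
  t   CF        PV=CF/(1+0.03375)^t    t·PV
  1       112.50       108.8271       108.8271
  2       112.50       105.2741       210.5482
  3       112.50       101.8371       305.5113
  4       112.50        98.5123       394.0492
  5       112.50        95.2961       476.4803
  6    10,112.50     8,286.3906    49,718.3434
  Σ                  8,796.1372    51,213.7593
P = 8,796.1372; Macaulay duration = 51,213.7593 / 8,796.1372 = 5.82230 half-year periods = 2.91115 years.
Modified duration = D_Mac / (1 + y) = 2.91115 / 1.03375 = 2.81611 years.

2.82 years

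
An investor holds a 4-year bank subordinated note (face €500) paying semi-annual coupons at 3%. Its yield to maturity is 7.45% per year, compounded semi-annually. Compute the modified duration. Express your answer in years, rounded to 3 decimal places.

3.642 years

Periodic yield y = 0.03725. First find Macaulay duration:
  t   CF        PV=CF/(1+0.03725)^t    t·PV
  1         7.50         7.2307         7.2307
  2         7.50         6.9710        13.9420
  3         7.50         6.7206        20.1619
  4         7.50         6.4793        25.9172
  5         7.50         6.2466        31.2330
  6         7.50         6.0223        36.1337
  7         7.50         5.8060        40.6420
  8       507.50       378.7638     3,030.1106
  Σ                    424.2403     3,205.3711
P = 424.2403; Macaulay duration = 3,205.3711 / 424.2403 = 7.55556 half-year periods = 3.77778 years.
Modified duration = D_Mac / (1 + y) = 3.77778 / 1.03725 = 3.64211 years.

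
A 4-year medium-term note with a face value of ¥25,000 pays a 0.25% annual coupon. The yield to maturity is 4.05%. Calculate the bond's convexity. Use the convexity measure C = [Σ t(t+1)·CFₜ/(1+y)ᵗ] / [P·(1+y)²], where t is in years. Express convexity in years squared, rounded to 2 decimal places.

With y = 0.0405:
  t   CF        PV=CF/(1+0.0405)^t    t·PV        t(t+1)·PV
  1        62.50        60.0673        60.0673         120.1346
  2        62.50        57.7292       115.4585         346.3754
  3        62.50        55.4822       166.4466         665.7865
  4    25,062.50    21,382.3804    85,529.5216     427,647.6082
  Σ                 21,555.6591    85,871.4940     428,779.9048
P = 21,555.6591.
Convexity = Σ t(t+1)·PV / [P·(1+y)²] = 428,779.9048 / (21,555.6591 × 1.082640) = 18.37338.

18.37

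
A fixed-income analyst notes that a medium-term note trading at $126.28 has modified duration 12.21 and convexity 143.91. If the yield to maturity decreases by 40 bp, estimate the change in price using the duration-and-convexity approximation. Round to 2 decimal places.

Duration effect: -D_mod·Δy = -12.21 × (-0.004) = +0.048840
Convexity effect: ½·C·(Δy)² = 0.5 × 143.91 × (-0.004)² = +0.00115128
ΔP/P ≈ +0.048840 + 0.00115128 = +0.04999128
ΔP ≈ 126.28 × (+0.04999128) = +6.3128988384.

+$6.31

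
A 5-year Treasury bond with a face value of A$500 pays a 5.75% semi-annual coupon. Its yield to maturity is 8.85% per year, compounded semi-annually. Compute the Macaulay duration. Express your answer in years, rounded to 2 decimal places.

Periodic yield y = 0.04425. Discount each cash flow and weight by its period:
  t   CF        PV=CF/(1+0.04425)^t    t·PV
  1       14.375        13.7659        13.7659
  2       14.375        13.1825        26.3651
  3       14.375        12.6239        37.8718
  4       14.375        12.0890        48.3559
  5       14.375        11.5767        57.8836
  6       14.375        11.0862        66.5169
  7       14.375        10.6164        74.3147
  8       14.375        10.1665        81.3321
  9       14.375         9.7357        87.6214
  10     514.375       333.6069     3,336.0689
  Σ                    438.4497     3,830.0962
Price P = Σ PV = 438.4497.
Macaulay duration = Σ(t·PV) / P = 3,830.0962 / 438.4497 = 8.73554 half-year periods.
In years: 8.73554 / 2 = 4.36777 years.

4.37 years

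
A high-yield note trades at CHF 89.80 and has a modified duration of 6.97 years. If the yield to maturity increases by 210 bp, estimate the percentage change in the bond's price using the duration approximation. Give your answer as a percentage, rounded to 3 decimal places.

-14.637%

Duration approximation: ΔP/P ≈ -D_mod · Δy = -6.97 × (+0.021) = -0.146370.
As a percentage: -14.6370%.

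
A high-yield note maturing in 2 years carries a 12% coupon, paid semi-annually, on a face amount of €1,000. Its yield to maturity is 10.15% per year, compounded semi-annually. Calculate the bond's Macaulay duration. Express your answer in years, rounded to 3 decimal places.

1.839 years

Periodic yield y = 0.05075. Discount each cash flow and weight by its period:
  t   CF        PV=CF/(1+0.05075)^t    t·PV
  1        60.00        57.1021        57.1021
  2        60.00        54.3441       108.6882
  3        60.00        51.7193       155.1580
  4     1,060.00       869.5775     3,478.3098
  Σ                  1,032.7430     3,799.2581
Price P = Σ PV = 1,032.7430.
Macaulay duration = Σ(t·PV) / P = 3,799.2581 / 1,032.7430 = 3.67880 half-year periods.
In years: 3.67880 / 2 = 1.83940 years.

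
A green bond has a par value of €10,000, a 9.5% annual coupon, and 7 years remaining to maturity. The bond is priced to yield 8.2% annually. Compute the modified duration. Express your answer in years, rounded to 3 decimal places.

5.060 years

Periodic yield y = 0.082. First find Macaulay duration:
  t   CF        PV=CF/(1+0.082)^t    t·PV
  1       950.00       878.0037       878.0037
  2       950.00       811.4637     1,622.9274
  3       950.00       749.9664     2,249.8993
  4       950.00       693.1298     2,772.5191
  5       950.00       640.6005     3,203.0027
  6       950.00       592.0523     3,552.3135
  7    10,950.00     6,307.0067    44,149.0470
  Σ                 10,672.2231    58,427.7128
P = 10,672.2231; Macaulay duration = 58,427.7128 / 10,672.2231 = 5.47475 years.
Modified duration = D_Mac / (1 + y) = 5.47475 / 1.082 = 5.05984 years.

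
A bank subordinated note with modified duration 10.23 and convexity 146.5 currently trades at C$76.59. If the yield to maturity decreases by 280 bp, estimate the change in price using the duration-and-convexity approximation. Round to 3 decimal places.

+C$26.337

Duration effect: -D_mod·Δy = -10.23 × (-0.028) = +0.286440
Convexity effect: ½·C·(Δy)² = 0.5 × 146.5 × (-0.028)² = +0.0574280
ΔP/P ≈ +0.286440 + 0.0574280 = +0.343868
ΔP ≈ 76.59 × (+0.343868) = +26.33685012.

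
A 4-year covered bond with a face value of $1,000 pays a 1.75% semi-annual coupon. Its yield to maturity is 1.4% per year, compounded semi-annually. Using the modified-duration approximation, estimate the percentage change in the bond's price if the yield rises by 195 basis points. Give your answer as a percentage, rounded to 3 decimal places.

Periodic yield y = 0.007. Modified duration first:
  t   CF        PV=CF/(1+0.007)^t    t·PV
  1         8.75         8.6892         8.6892
  2         8.75         8.6288        17.2575
  3         8.75         8.5688        25.7064
  4         8.75         8.5092        34.0369
  5         8.75         8.4501        42.2504
  6         8.75         8.3913        50.3480
  7         8.75         8.3330        58.3311
  8     1,008.75       953.9987     7,631.9896
  Σ                  1,013.5691     7,868.6091
P = 1,013.5691; D_Mac = 7.76327 half-year periods = 3.88163 yrs; D_mod = 3.88163/(1+0.007) = 3.85465 yrs.
ΔP/P ≈ -D_mod · Δy = -3.85465 × (+0.0195) = -0.075166 = -7.5166%.

-7.517%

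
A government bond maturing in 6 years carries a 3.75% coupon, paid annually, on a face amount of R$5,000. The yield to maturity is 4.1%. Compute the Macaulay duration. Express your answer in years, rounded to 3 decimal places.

Periodic yield y = 0.041. Discount each cash flow and weight by its year:
  t   CF        PV=CF/(1+0.041)^t    t·PV
  1       187.50       180.1153       180.1153
  2       187.50       173.0214       346.0428
  3       187.50       166.2069       498.6207
  4       187.50       159.6608       638.6433
  5       187.50       153.3725       766.8627
  6     5,187.50     4,076.1836    24,457.1013
  Σ                  4,908.5605    26,887.3861
Price P = Σ PV = 4,908.5605.
Macaulay duration = Σ(t·PV) / P = 26,887.3861 / 4,908.5605 = 5.47765 years.

5.478 years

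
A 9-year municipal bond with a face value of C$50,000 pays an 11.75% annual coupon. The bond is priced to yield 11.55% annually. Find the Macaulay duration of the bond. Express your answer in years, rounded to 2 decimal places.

6.03 years

Periodic yield y = 0.1155. Discount each cash flow and weight by its year:
  t   CF        PV=CF/(1+0.1155)^t    t·PV
  1     5,875.00     5,266.6965     5,266.6965
  2     5,875.00     4,721.3775     9,442.7549
  3     5,875.00     4,232.5212    12,697.5637
  4     5,875.00     3,794.2817    15,177.1268
  5     5,875.00     3,401.4179    17,007.0897
  6     5,875.00     3,049.2317    18,295.3901
  7     5,875.00     2,733.5111    19,134.5780
  8     5,875.00     2,450.4806    19,603.8450
  9    55,875.00    20,892.5459   188,032.9129
  Σ                 50,542.0642   304,657.9578
Price P = Σ PV = 50,542.0642.
Macaulay duration = Σ(t·PV) / P = 304,657.9578 / 50,542.0642 = 6.02781 years.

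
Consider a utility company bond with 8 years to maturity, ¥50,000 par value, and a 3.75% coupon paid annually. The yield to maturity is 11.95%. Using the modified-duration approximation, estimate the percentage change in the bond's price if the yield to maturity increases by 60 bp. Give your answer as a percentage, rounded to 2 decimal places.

Periodic yield y = 0.1195. Modified duration first:
  t   CF        PV=CF/(1+0.1195)^t    t·PV
  1     1,875.00     1,674.8548     1,674.8548
  2     1,875.00     1,496.0740     2,992.1480
  3     1,875.00     1,336.3770     4,009.1309
  4     1,875.00     1,193.7266     4,774.9065
  5     1,875.00     1,066.3034     5,331.5169
  6     1,875.00       952.4818     5,714.8908
  7     1,875.00       850.8100     5,955.6700
  8    51,875.00    21,026.4196   168,211.3566
  Σ                 29,597.0472   198,664.4745
P = 29,597.0472; D_Mac = 6.71231 yrs; D_mod = 6.71231/(1+0.1195) = 5.99581 yrs.
ΔP/P ≈ -D_mod · Δy = -5.99581 × (+0.006) = -0.035975 = -3.5975%.

-3.60%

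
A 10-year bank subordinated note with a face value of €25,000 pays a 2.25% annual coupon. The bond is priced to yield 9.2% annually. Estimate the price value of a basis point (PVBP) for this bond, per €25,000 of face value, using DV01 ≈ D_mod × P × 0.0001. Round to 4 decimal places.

€11.0623

Periodic yield y = 0.092.
  t   CF        PV=CF/(1+0.092)^t    t·PV
  1       562.50       515.1099       515.1099
  2       562.50       471.7124       943.4247
  3       562.50       431.9710     1,295.9131
  4       562.50       395.5779     1,582.3114
  5       562.50       362.2508     1,811.2539
  6       562.50       331.7315     1,990.3889
  7       562.50       303.7834     2,126.4839
  8       562.50       278.1899     2,225.5195
  9       562.50       254.7527     2,292.7742
  10   25,562.50    10,601.7349   106,017.3493
  Σ                 13,946.8144   120,800.5289
P = 13,946.8144; D_Mac = 8.66151 yrs; D_mod = 7.93179 yrs.
DV01 ≈ 7.93179 × 13,946.8144 × 0.0001 = 11.062319.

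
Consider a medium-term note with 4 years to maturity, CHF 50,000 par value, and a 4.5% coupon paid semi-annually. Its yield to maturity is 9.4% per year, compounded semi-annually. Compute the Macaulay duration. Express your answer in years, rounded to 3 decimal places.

Periodic yield y = 0.047. Discount each cash flow and weight by its period:
  t   CF        PV=CF/(1+0.047)^t    t·PV
  1     1,125.00     1,074.4986     1,074.4986
  2     1,125.00     1,026.2642     2,052.5283
  3     1,125.00       980.1950     2,940.5850
  4     1,125.00       936.1939     3,744.7755
  5     1,125.00       894.1680     4,470.8399
  6     1,125.00       854.0286     5,124.1718
  7     1,125.00       815.6912     5,709.8381
  8    51,125.00    35,404.6143   283,236.9144
  Σ                 41,985.6537   308,354.1515
Price P = Σ PV = 41,985.6537.
Macaulay duration = Σ(t·PV) / P = 308,354.1515 / 41,985.6537 = 7.34427 half-year periods.
In years: 7.34427 / 2 = 3.67214 years.

3.672 years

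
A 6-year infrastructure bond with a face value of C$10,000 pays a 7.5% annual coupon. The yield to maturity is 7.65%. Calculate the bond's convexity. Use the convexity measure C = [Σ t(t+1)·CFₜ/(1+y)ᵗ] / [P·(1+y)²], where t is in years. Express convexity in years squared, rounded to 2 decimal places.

With y = 0.0765:
  t   CF        PV=CF/(1+0.0765)^t    t·PV        t(t+1)·PV
  1       750.00       696.7023       696.7023       1,393.4046
  2       750.00       647.1921     1,294.3842       3,883.1525
  3       750.00       601.2003     1,803.6008       7,214.4031
  4       750.00       558.4768     2,233.9071      11,169.5357
  5       750.00       518.7894     2,593.9470      15,563.6820
  6    10,750.00     6,907.5535    41,445.3212     290,117.2483
  Σ                  9,929.9143    50,067.8626     329,341.4262
P = 9,929.9143.
Convexity = Σ t(t+1)·PV / [P·(1+y)²] = 329,341.4262 / (9,929.9143 × 1.158852) = 28.62021.

28.62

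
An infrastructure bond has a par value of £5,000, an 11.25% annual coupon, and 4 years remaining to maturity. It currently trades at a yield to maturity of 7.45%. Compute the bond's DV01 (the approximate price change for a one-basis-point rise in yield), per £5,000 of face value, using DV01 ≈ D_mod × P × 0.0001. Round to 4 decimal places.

£1.8195

Periodic yield y = 0.0745.
  t   CF        PV=CF/(1+0.0745)^t    t·PV
  1       562.50       523.4993       523.4993
  2       562.50       487.2027       974.4054
  3       562.50       453.4227     1,360.2681
  4     5,562.50     4,172.9612    16,691.8447
  Σ                  5,637.0859    19,550.0176
P = 5,637.0859; D_Mac = 3.46811 yrs; D_mod = 3.22765 yrs.
DV01 ≈ 3.22765 × 5,637.0859 × 0.0001 = 1.819453.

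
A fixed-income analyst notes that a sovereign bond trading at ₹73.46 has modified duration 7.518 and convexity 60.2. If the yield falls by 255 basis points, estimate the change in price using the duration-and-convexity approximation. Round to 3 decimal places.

Duration effect: -D_mod·Δy = -7.518 × (-0.0255) = +0.191709
Convexity effect: ½·C·(Δy)² = 0.5 × 60.2 × (-0.0255)² = +0.019572525
ΔP/P ≈ +0.191709 + 0.019572525 = +0.211281525
ΔP ≈ 73.46 × (+0.211281525) = +15.5207408265.

+₹15.521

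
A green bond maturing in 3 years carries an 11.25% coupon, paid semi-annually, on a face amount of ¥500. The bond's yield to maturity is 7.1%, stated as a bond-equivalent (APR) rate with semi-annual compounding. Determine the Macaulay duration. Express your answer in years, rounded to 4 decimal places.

2.6494 years

Periodic yield y = 0.0355. Discount each cash flow and weight by its period:
  t   CF        PV=CF/(1+0.0355)^t    t·PV
  1       28.125        27.1608        27.1608
  2       28.125        26.2296        52.4593
  3       28.125        25.3304        75.9912
  4       28.125        24.4620        97.8480
  5       28.125        23.6234       118.1169
  6      528.125       428.3868     2,570.3210
  Σ                    555.1931     2,941.8972
Price P = Σ PV = 555.1931.
Macaulay duration = Σ(t·PV) / P = 2,941.8972 / 555.1931 = 5.29887 half-year periods.
In years: 5.29887 / 2 = 2.64944 years.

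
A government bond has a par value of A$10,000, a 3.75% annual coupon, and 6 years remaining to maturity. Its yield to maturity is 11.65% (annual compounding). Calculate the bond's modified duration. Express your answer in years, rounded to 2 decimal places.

Periodic yield y = 0.1165. First find Macaulay duration:
  t   CF        PV=CF/(1+0.1165)^t    t·PV
  1       375.00       335.8710       335.8710
  2       375.00       300.8249       601.6498
  3       375.00       269.4357       808.3070
  4       375.00       241.3217       965.2868
  5       375.00       216.1412     1,080.7062
  6    10,375.00     5,355.9405    32,135.6428
  Σ                  6,719.5350    35,927.4636
P = 6,719.5350; Macaulay duration = 35,927.4636 / 6,719.5350 = 5.34672 years.
Modified duration = D_Mac / (1 + y) = 5.34672 / 1.1165 = 4.78882 years.

4.79 years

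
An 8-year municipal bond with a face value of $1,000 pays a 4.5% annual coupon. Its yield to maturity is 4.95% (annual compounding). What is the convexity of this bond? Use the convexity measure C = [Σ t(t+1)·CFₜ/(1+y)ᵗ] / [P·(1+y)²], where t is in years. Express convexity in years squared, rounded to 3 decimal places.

53.239

With y = 0.0495:
  t   CF        PV=CF/(1+0.0495)^t    t·PV        t(t+1)·PV
  1        45.00        42.8776        42.8776          85.7551
  2        45.00        40.8552        81.7105         245.1314
  3        45.00        38.9283       116.7848         467.1393
  4        45.00        37.0922       148.3689         741.8443
  5        45.00        35.3427       176.7137       1,060.2824
  6        45.00        33.6758       202.0548       1,414.3834
  7        45.00        32.0875       224.6123       1,796.8981
  8     1,045.00       709.9974     5,679.9791      51,119.8115
  Σ                    970.8567     6,673.1015      56,931.2454
P = 970.8567.
Convexity = Σ t(t+1)·PV / [P·(1+y)²] = 56,931.2454 / (970.8567 × 1.101450) = 53.23910.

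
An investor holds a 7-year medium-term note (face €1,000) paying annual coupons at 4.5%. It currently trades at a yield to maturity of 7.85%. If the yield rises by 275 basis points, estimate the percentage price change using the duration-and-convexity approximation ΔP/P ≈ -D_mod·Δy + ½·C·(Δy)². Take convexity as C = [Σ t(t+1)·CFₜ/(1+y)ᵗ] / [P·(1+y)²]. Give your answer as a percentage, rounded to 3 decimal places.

-13.947%

With y = 0.0785:
  t   CF        PV=CF/(1+0.0785)^t    t·PV        t(t+1)·PV
  1        45.00        41.7246        41.7246          83.4492
  2        45.00        38.6876        77.3753         232.1258
  3        45.00        35.8717       107.6151         430.4605
  4        45.00        33.2607       133.0430         665.2148
  5        45.00        30.8398       154.1991         925.1945
  6        45.00        28.5951       171.5706       1,200.9942
  7     1,045.00       615.7086     4,309.9604      34,479.6836
  Σ                    824.6883     4,995.4881      38,017.1226
P = 824.6883; D_Mac = 6.05743 yrs; D_mod = 5.61653 yrs; C = 39.63229.
Duration effect: -5.61653 × (+0.0275) = -0.154455
Convexity effect: 0.5 × 39.63229 × (0.0275)² = +0.0149860
ΔP/P ≈ -0.154455 + 0.0149860 = -0.139469 = -13.9469%.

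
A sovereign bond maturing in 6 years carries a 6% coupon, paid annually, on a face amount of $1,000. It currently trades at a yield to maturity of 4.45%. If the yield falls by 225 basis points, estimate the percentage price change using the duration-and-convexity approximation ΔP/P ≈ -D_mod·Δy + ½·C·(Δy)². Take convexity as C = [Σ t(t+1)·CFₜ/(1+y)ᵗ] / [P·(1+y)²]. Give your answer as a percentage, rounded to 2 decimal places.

With y = 0.0445:
  t   CF        PV=CF/(1+0.0445)^t    t·PV        t(t+1)·PV
  1        60.00        57.4438        57.4438         114.8875
  2        60.00        54.9964       109.9928         329.9785
  3        60.00        52.6533       157.9600         631.8401
  4        60.00        50.4101       201.6404       1,008.2018
  5        60.00        48.2624       241.3121       1,447.8724
  6     1,060.00       816.3102     4,897.8609      34,285.0265
  Σ                  1,080.0762     5,666.2100      37,817.8068
P = 1,080.0762; D_Mac = 5.24612 yrs; D_mod = 5.02261 yrs; C = 32.09409.
Duration effect: -5.02261 × (-0.0225) = +0.113009
Convexity effect: 0.5 × 32.09409 × (-0.0225)² = +0.0081238
ΔP/P ≈ +0.113009 + 0.0081238 = +0.121133 = +12.1133%.

+12.11%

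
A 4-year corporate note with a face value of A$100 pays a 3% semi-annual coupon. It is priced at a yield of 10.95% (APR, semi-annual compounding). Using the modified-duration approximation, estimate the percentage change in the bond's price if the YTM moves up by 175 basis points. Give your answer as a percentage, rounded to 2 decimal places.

-6.24%

Periodic yield y = 0.05475. Modified duration first:
  t   CF        PV=CF/(1+0.05475)^t    t·PV
  1         1.50         1.4221         1.4221
  2         1.50         1.3483         2.6966
  3         1.50         1.2783         3.8350
  4         1.50         1.2120         4.8479
  5         1.50         1.1491         5.7453
  6         1.50         1.0894         6.5365
  7         1.50         1.0329         7.2301
  8       101.50        66.2628       530.1024
  Σ                     74.7949       562.4159
P = 74.7949; D_Mac = 7.51944 half-year periods = 3.75972 yrs; D_mod = 3.75972/(1+0.05475) = 3.56456 yrs.
ΔP/P ≈ -D_mod · Δy = -3.56456 × (+0.0175) = -0.062380 = -6.2380%.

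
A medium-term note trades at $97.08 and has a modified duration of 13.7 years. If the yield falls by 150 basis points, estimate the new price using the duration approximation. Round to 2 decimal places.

$117.03

Duration approximation: ΔP/P ≈ -D_mod · Δy = -13.7 × (-0.015) = +0.205500.
New price ≈ 97.08 × (1 + 0.205500) = 117.02994.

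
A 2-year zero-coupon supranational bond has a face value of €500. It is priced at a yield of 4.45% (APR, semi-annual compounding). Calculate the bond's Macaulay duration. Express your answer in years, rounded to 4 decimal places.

2.0000 years

A zero-coupon bond has a single cash flow at maturity, so its Macaulay duration equals its maturity: 2 years.
(Equivalently: 4 semi-annual periods ÷ 2 = 2 years.)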